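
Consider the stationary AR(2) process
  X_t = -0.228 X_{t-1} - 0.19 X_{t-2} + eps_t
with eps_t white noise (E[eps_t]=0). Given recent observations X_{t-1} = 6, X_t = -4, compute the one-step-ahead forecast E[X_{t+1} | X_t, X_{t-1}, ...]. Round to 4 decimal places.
E[X_{t+1} \mid \mathcal F_t] = -0.2280

For an AR(p) model X_t = c + sum_i phi_i X_{t-i} + eps_t, the
one-step-ahead conditional mean is
  E[X_{t+1} | X_t, ...] = c + sum_i phi_i X_{t+1-i}.
Substitute known values:
  E[X_{t+1} | ...] = (-0.228) * (-4) + (-0.19) * (6)
                   = -0.2280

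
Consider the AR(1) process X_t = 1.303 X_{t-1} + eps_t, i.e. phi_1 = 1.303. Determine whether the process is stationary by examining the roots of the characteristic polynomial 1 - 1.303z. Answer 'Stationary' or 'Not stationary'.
\text{Not stationary}

The AR(p) characteristic polynomial is P(z) = 1 - 1.303z.
Stationarity requires all roots to lie outside the unit circle, i.e. |z| > 1 for every root.
This is linear in z: 1 + (-1.303) z = 0  =>  z = -1/(-1.303) = 0.76746,  |z| = 0.76746.
Moduli of all roots: 0.7675.
All moduli strictly greater than 1? No.
Verdict: Not stationary.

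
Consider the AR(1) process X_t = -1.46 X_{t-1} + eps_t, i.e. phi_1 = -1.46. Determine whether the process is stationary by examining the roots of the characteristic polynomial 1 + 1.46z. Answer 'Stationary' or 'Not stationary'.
\text{Not stationary}

The AR(p) characteristic polynomial is P(z) = 1 + 1.46z.
Stationarity requires all roots to lie outside the unit circle, i.e. |z| > 1 for every root.
This is linear in z: 1 + (1.46) z = 0  =>  z = -1/(1.46) = -0.684932,  |z| = 0.684932.
Moduli of all roots: 0.6849.
All moduli strictly greater than 1? No.
Verdict: Not stationary.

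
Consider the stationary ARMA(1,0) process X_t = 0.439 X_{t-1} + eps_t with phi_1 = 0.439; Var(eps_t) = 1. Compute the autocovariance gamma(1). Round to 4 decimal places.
\gamma(1) = 0.5438

Multiply the model equation by X_{t-k} and take expectations. With theta_0 = psi_0 = 1 and psi_j the MA(infinity) weights, this gives
  gamma(k) - sum_i phi_i gamma(k-i) = c_k,
  c_k = sigma^2 * sum_{j=k..q} theta_j psi_{j-k}   (c_k = 0 for k > q),
using gamma(-m) = gamma(m).
Pure AR (q = 0): c_0 = sigma^2 = 1, c_k = 0 for k >= 1.
Equations for k = 0 and k = 1 (AR order 1):
  gamma(0) = phi_1 gamma(1) + c_0
  gamma(1) = phi_1 gamma(0) + c_1
Substituting the second into the first: gamma(0) (1 - phi_1^2) = c_0 + phi_1 c_1, so
  gamma(0) = c_0 / (1 - phi_1^2) = 1 / (1 - (0.439)^2) = 1 / 0.807279 = 1.238729.
  gamma(1) = phi_1 gamma(0) = (0.439)(1.238729) = 0.543802.
Therefore gamma(1) = 0.5438 (to 4 decimal places).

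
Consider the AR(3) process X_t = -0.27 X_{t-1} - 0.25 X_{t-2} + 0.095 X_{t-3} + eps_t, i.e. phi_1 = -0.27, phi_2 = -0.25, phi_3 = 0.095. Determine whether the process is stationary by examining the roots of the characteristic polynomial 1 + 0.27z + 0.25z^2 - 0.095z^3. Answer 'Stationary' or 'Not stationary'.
\text{Stationary}

The AR(p) characteristic polynomial is P(z) = 1 + 0.27z + 0.25z^2 - 0.095z^3.
Stationarity requires all roots to lie outside the unit circle, i.e. |z| > 1 for every root.
Degree 3: look for a simple real root z0 first, then factor out (1 - z/z0) and solve the remaining quadratic.
Testing z0 = 4: P(4) = 1 + (0.27)(4) + (0.25)(4)^2 + (-0.095)(4)^3
  = 1 + (1.08) + (4) + (-6.08) = 0.  So z_0 = 4 is a root, |z_0| = 4.
Divide out the factor (1 - 0.25 z) = (1 - z/z0) (since 1/z0 = 0.25):
  P(z) = (1 - 0.25 z)(1 + (0.52) z + (0.38) z^2)
  [check: z-coef 0.52 - (0.25) = 0.27; z^2-coef 0.38 - (0.25)(0.52) = 0.25; z^3-coef -(0.25)(0.38) = -0.095.]
Remaining roots from the quadratic factor 1 + (0.52) z + (0.38) z^2:
  Set 1 + (0.52) z + (0.38) z^2 = 0, i.e. a z^2 + b z + c = 0 with a = 0.38, b = 0.52, c = 1.
  Discriminant D = b^2 - 4ac = (0.52)^2 - 4*(0.38)*1 = 0.2704 - (1.52) = -1.2496.
  D < 0, so the roots are the complex-conjugate pair z = (-b +/- i sqrt(-D)) / (2a) = -0.6842 +/- 1.4709i.
  For a conjugate pair |z|^2 = z * conj(z) = (product of roots) = c/a = 1/(0.38) = 2.631579, so |z| = sqrt(2.631579) = 1.6222 for both roots.
Moduli of all roots: 4.0000, 1.6222, 1.6222.
All moduli strictly greater than 1? Yes.
Verdict: Stationary.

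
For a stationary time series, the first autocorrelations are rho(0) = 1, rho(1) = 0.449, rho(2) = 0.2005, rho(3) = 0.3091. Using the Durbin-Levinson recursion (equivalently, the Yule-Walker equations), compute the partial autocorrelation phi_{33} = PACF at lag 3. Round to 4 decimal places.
\phi_{33} = 0.2750

The PACF at lag k is phi_{kk}, the last component of the solution
to the Yule-Walker system G_k phi = r_k where
  (G_k)_{ij} = rho(|i - j|), (r_k)_i = rho(i), i,j = 1..k.
Equivalently, Durbin-Levinson gives phi_{kk} iteratively:
  phi_{11} = rho(1)
  phi_{kk} = [rho(k) - sum_{j=1..k-1} phi_{k-1,j} rho(k-j)]
            / [1 - sum_{j=1..k-1} phi_{k-1,j} rho(j)],
  phi_{k,j} = phi_{k-1,j} - phi_{kk} phi_{k-1,k-j},  j = 1..k-1.
Step k = 1:
  phi_11 = rho(1) = 0.449.
Step k = 2:
  phi_22 = [rho(2) - phi_11 rho(1)] / [1 - phi_11 rho(1)] = [0.2005 - (0.449)(0.449)] / [1 - (0.449)(0.449)]
         = -0.001101 / 0.798399 = -0.001379.
  Update: phi_21 = phi_11 - phi_22 phi_11 = 0.449 - (-0.001379)(0.449) = 0.449619.
Step k = 3:
  phi_33 = [rho(3) - phi_21 rho(2) - phi_22 rho(1)] / [1 - phi_21 rho(1) - phi_22 rho(2)]
    numerator   = 0.3091 - (0.449619)(0.2005) - (-0.001379)(0.449) = 0.21957053
    denominator = 1 - (0.449619)(0.449) - (-0.001379)(0.2005) = 0.79839748
  phi_33 = 0.21957053 / 0.79839748 = 0.275.
Therefore phi_{33} = 0.2750.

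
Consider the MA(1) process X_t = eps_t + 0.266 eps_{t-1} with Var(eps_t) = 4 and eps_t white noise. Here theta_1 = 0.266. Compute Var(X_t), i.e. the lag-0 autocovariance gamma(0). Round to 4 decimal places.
\gamma(0) = 4.2830

For an MA(q) process X_t = eps_t + sum_i theta_i eps_{t-i} with
Var(eps_t) = sigma^2, the variance is
  gamma(0) = sigma^2 * (1 + sum_i theta_i^2).
  sum_i theta_i^2 = (0.266)^2 = 0.070756.
  gamma(0) = 4 * (1 + 0.070756) = 4 * 1.070756 = 4.283024, which rounds to 4.2830.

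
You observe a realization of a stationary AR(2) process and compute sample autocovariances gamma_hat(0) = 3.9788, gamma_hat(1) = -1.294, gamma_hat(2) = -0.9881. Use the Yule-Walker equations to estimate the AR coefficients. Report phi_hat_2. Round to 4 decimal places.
\hat\phi_{2} = -0.3960

The Yule-Walker equations for an AR(p) process read, in matrix form,
  Gamma_p phi = r_p,   with   (Gamma_p)_{ij} = gamma(|i - j|),
                       (r_p)_i = gamma(i),   i,j = 1..p.
Substitute the sample gammas (Toeplitz matrix and right-hand side of size 2):
  Gamma_p = [[3.9788, -1.294], [-1.294, 3.9788]]
  r_p     = [-1.294, -0.9881]
Written out:
  3.9788 phi_1 - 1.294 phi_2 = -1.294
  -1.294 phi_1 + 3.9788 phi_2 = -0.9881
Solve by Cramer's rule:
  det = gamma(0)^2 - gamma(1)^2 = (3.9788)^2 - (-1.294)^2 = 15.83084944 - 1.674436 = 14.15641344
  phi_hat_1 = [gamma(1) gamma(0) - gamma(1) gamma(2)] / det = [(-1.294)(3.9788) - (-1.294)(-0.9881)] / 14.15641344 = -6.4271686 / 14.15641344 = -0.454
  phi_hat_2 = [gamma(0) gamma(2) - gamma(1)^2] / det = [(3.9788)(-0.9881) - (-1.294)^2] / 14.15641344 = -5.60588828 / 14.15641344 = -0.396
So phi_hat = [-0.4540, -0.3960].
Therefore phi_hat_2 = -0.3960.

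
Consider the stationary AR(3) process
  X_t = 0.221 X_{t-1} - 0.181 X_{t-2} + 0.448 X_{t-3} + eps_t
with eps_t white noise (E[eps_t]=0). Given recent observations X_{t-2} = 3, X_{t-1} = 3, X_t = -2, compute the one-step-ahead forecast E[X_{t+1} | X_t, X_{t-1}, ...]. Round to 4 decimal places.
E[X_{t+1} \mid \mathcal F_t] = 0.3590

For an AR(p) model X_t = c + sum_i phi_i X_{t-i} + eps_t, the
one-step-ahead conditional mean is
  E[X_{t+1} | X_t, ...] = c + sum_i phi_i X_{t+1-i}.
Substitute known values:
  E[X_{t+1} | ...] = (0.221) * (-2) + (-0.181) * (3) + (0.448) * (3)
                   = 0.3590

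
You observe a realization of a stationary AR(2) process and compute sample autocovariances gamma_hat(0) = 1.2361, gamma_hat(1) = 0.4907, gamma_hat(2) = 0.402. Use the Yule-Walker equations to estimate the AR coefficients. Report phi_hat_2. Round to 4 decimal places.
\hat\phi_{2} = 0.1990

The Yule-Walker equations for an AR(p) process read, in matrix form,
  Gamma_p phi = r_p,   with   (Gamma_p)_{ij} = gamma(|i - j|),
                       (r_p)_i = gamma(i),   i,j = 1..p.
Substitute the sample gammas (Toeplitz matrix and right-hand side of size 2):
  Gamma_p = [[1.2361, 0.4907], [0.4907, 1.2361]]
  r_p     = [0.4907, 0.402]
Written out:
  1.2361 phi_1 + 0.4907 phi_2 = 0.4907
  0.4907 phi_1 + 1.2361 phi_2 = 0.402
Solve by Cramer's rule:
  det = gamma(0)^2 - gamma(1)^2 = (1.2361)^2 - (0.4907)^2 = 1.52794321 - 0.24078649 = 1.28715672
  phi_hat_1 = [gamma(1) gamma(0) - gamma(1) gamma(2)] / det = [(0.4907)(1.2361) - (0.4907)(0.402)] / 1.28715672 = 0.40929287 / 1.28715672 = 0.318
  phi_hat_2 = [gamma(0) gamma(2) - gamma(1)^2] / det = [(1.2361)(0.402) - (0.4907)^2] / 1.28715672 = 0.25612571 / 1.28715672 = 0.199
So phi_hat = [0.3180, 0.1990].
Therefore phi_hat_2 = 0.1990.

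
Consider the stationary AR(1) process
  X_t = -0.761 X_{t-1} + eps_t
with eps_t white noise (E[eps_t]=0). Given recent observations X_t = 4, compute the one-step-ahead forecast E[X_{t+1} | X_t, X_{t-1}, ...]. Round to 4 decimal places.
E[X_{t+1} \mid \mathcal F_t] = -3.0440

For an AR(p) model X_t = c + sum_i phi_i X_{t-i} + eps_t, the
one-step-ahead conditional mean is
  E[X_{t+1} | X_t, ...] = c + sum_i phi_i X_{t+1-i}.
Substitute known values:
  E[X_{t+1} | ...] = (-0.761) * (4)
                   = -3.0440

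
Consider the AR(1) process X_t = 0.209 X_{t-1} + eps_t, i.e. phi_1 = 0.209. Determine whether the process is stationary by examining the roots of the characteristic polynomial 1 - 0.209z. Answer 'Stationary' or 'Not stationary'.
\text{Stationary}

The AR(p) characteristic polynomial is P(z) = 1 - 0.209z.
Stationarity requires all roots to lie outside the unit circle, i.e. |z| > 1 for every root.
This is linear in z: 1 + (-0.209) z = 0  =>  z = -1/(-0.209) = 4.784689,  |z| = 4.784689.
Moduli of all roots: 4.7847.
All moduli strictly greater than 1? Yes.
Verdict: Stationary.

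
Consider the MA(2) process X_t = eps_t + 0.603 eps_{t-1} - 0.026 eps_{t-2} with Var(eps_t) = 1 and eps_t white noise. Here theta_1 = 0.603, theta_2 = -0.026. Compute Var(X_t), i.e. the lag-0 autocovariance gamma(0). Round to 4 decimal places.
\gamma(0) = 1.3643

For an MA(q) process X_t = eps_t + sum_i theta_i eps_{t-i} with
Var(eps_t) = sigma^2, the variance is
  gamma(0) = sigma^2 * (1 + sum_i theta_i^2).
  sum_i theta_i^2 = (0.603)^2 + (-0.026)^2 = 0.363609 + 0.000676 = 0.364285.
  gamma(0) = 1 * (1 + 0.364285) = 1 * 1.364285 = 1.364285, which rounds to 1.3643.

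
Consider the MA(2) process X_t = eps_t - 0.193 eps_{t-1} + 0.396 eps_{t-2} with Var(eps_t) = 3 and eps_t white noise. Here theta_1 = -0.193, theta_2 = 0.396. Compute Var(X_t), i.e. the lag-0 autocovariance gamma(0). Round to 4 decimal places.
\gamma(0) = 3.5822

For an MA(q) process X_t = eps_t + sum_i theta_i eps_{t-i} with
Var(eps_t) = sigma^2, the variance is
  gamma(0) = sigma^2 * (1 + sum_i theta_i^2).
  sum_i theta_i^2 = (-0.193)^2 + (0.396)^2 = 0.037249 + 0.156816 = 0.194065.
  gamma(0) = 3 * (1 + 0.194065) = 3 * 1.194065 = 3.582195, which rounds to 3.5822.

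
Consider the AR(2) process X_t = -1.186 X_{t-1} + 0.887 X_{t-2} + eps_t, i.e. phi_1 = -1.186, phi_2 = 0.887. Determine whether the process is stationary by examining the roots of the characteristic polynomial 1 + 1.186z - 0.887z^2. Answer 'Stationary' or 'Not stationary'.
\text{Not stationary}

The AR(p) characteristic polynomial is P(z) = 1 + 1.186z - 0.887z^2.
Stationarity requires all roots to lie outside the unit circle, i.e. |z| > 1 for every root.
Set 1 + (1.186) z + (-0.887) z^2 = 0, i.e. a z^2 + b z + c = 0 with a = -0.887, b = 1.186, c = 1.
Discriminant D = b^2 - 4ac = (1.186)^2 - 4*(-0.887)*1 = 1.406596 - (-3.548) = 4.954596.
D >= 0, so the roots are real: z = (-b +/- sqrt(D)) / (2a) = (-1.186 +/- 2.225892) / (-1.774).
  z_1 = (-1.186 + 2.225892) / (-1.774) = -0.5862,   |z_1| = 0.5862.
  z_2 = (-1.186 - 2.225892) / (-1.774) = 1.9233,   |z_2| = 1.9233.
Moduli of all roots: 0.5862, 1.9233.
All moduli strictly greater than 1? No.
Verdict: Not stationary.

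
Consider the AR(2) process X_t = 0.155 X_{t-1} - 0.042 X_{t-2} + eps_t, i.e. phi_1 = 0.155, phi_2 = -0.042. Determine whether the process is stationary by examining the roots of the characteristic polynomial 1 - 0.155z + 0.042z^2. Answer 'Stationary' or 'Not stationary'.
\text{Stationary}

The AR(p) characteristic polynomial is P(z) = 1 - 0.155z + 0.042z^2.
Stationarity requires all roots to lie outside the unit circle, i.e. |z| > 1 for every root.
Set 1 + (-0.155) z + (0.042) z^2 = 0, i.e. a z^2 + b z + c = 0 with a = 0.042, b = -0.155, c = 1.
Discriminant D = b^2 - 4ac = (-0.155)^2 - 4*(0.042)*1 = 0.024025 - (0.168) = -0.143975.
D < 0, so the roots are the complex-conjugate pair z = (-b +/- i sqrt(-D)) / (2a) = 1.8452 +/- 4.5171i.
For a conjugate pair |z|^2 = z * conj(z) = (product of roots) = c/a = 1/(0.042) = 23.809524, so |z| = sqrt(23.809524) = 4.8795 for both roots.
Moduli of all roots: 4.8795, 4.8795.
All moduli strictly greater than 1? Yes.
Verdict: Stationary.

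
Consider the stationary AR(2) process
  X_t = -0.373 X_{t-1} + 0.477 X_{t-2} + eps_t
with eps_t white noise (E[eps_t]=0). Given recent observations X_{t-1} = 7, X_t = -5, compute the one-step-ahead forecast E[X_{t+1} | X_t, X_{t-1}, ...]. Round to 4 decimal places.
E[X_{t+1} \mid \mathcal F_t] = 5.2040

For an AR(p) model X_t = c + sum_i phi_i X_{t-i} + eps_t, the
one-step-ahead conditional mean is
  E[X_{t+1} | X_t, ...] = c + sum_i phi_i X_{t+1-i}.
Substitute known values:
  E[X_{t+1} | ...] = (-0.373) * (-5) + (0.477) * (7)
                   = 5.2040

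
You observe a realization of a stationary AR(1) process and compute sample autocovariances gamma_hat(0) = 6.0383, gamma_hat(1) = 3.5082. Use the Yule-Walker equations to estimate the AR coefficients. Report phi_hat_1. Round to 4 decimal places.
\hat\phi_{1} = 0.5810

The Yule-Walker equations for an AR(p) process read, in matrix form,
  Gamma_p phi = r_p,   with   (Gamma_p)_{ij} = gamma(|i - j|),
                       (r_p)_i = gamma(i),   i,j = 1..p.
Substitute the sample gammas (Toeplitz matrix and right-hand side of size 1):
  Gamma_p = [[6.0383]]
  r_p     = [3.5082]
With p = 1 this is the single equation gamma(0) phi_1 = gamma(1):
  phi_hat_1 = gamma(1) / gamma(0) = 3.5082 / 6.0383 = 0.5810.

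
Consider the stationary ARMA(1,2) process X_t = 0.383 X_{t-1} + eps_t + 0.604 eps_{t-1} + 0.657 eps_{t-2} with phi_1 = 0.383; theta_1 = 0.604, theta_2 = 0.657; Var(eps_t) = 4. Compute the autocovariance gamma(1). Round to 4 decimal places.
\gamma(1) = 9.9576

Multiply the model equation by X_{t-k} and take expectations. With theta_0 = psi_0 = 1 and psi_j the MA(infinity) weights, this gives
  gamma(k) - sum_i phi_i gamma(k-i) = c_k,
  c_k = sigma^2 * sum_{j=k..q} theta_j psi_{j-k}   (c_k = 0 for k > q),
using gamma(-m) = gamma(m).
psi-weights needed (psi_j = theta_j + sum_i phi_i psi_{j-i}):
  psi_1 = theta_1 + phi_1 = 0.604 + (0.383) = 0.987
  psi_2 = theta_2 + phi_1 psi_1 = 0.657 + (0.383)(0.987) = 1.035021
Right-hand sides:
  c_0 = sigma^2 (1 + theta_1 psi_1 + theta_2 psi_2) = 4 * (1 + (0.604)(0.987) + (0.657)(1.035021)) = 4 * 2.276157 = 9.104627
  c_1 = sigma^2 (theta_1 + theta_2 psi_1) = 4 * (0.604 + (0.657)(0.987)) = 5.009836
  c_2 = sigma^2 theta_2 = 4 * (0.657) = 2.628
Equations for k = 0 and k = 1 (AR order 1):
  gamma(0) = phi_1 gamma(1) + c_0
  gamma(1) = phi_1 gamma(0) + c_1
Substituting the second into the first: gamma(0) (1 - phi_1^2) = c_0 + phi_1 c_1, so
  gamma(0) = (c_0 + phi_1 c_1) / (1 - phi_1^2) = (9.104627 + (0.383)(5.009836)) / (1 - (0.383)^2) = 11.023394 / 0.853311 = 12.918378.
  gamma(1) = phi_1 gamma(0) + c_1 = (0.383)(12.918378) + (5.009836) = 9.957575.
Therefore gamma(1) = 9.9576 (to 4 decimal places).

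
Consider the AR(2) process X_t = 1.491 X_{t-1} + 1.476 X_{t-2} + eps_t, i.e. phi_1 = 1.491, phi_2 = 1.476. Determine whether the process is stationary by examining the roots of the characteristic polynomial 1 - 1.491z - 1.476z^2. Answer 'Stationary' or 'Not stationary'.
\text{Not stationary}

The AR(p) characteristic polynomial is P(z) = 1 - 1.491z - 1.476z^2.
Stationarity requires all roots to lie outside the unit circle, i.e. |z| > 1 for every root.
Set 1 + (-1.491) z + (-1.476) z^2 = 0, i.e. a z^2 + b z + c = 0 with a = -1.476, b = -1.491, c = 1.
Discriminant D = b^2 - 4ac = (-1.491)^2 - 4*(-1.476)*1 = 2.223081 - (-5.904) = 8.127081.
D >= 0, so the roots are real: z = (-b +/- sqrt(D)) / (2a) = (1.491 +/- 2.850804) / (-2.952).
  z_1 = (1.491 + 2.850804) / (-2.952) = -1.4708,   |z_1| = 1.4708.
  z_2 = (1.491 - 2.850804) / (-2.952) = 0.4606,   |z_2| = 0.4606.
Moduli of all roots: 1.4708, 0.4606.
All moduli strictly greater than 1? No.
Verdict: Not stationary.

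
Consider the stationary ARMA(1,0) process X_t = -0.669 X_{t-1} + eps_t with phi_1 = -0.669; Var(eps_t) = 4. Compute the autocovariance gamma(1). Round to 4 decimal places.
\gamma(1) = -4.8440

Multiply the model equation by X_{t-k} and take expectations. With theta_0 = psi_0 = 1 and psi_j the MA(infinity) weights, this gives
  gamma(k) - sum_i phi_i gamma(k-i) = c_k,
  c_k = sigma^2 * sum_{j=k..q} theta_j psi_{j-k}   (c_k = 0 for k > q),
using gamma(-m) = gamma(m).
Pure AR (q = 0): c_0 = sigma^2 = 4, c_k = 0 for k >= 1.
Equations for k = 0 and k = 1 (AR order 1):
  gamma(0) = phi_1 gamma(1) + c_0
  gamma(1) = phi_1 gamma(0) + c_1
Substituting the second into the first: gamma(0) (1 - phi_1^2) = c_0 + phi_1 c_1, so
  gamma(0) = c_0 / (1 - phi_1^2) = 4 / (1 - (-0.669)^2) = 4 / 0.552439 = 7.240618.
  gamma(1) = phi_1 gamma(0) = (-0.669)(7.240618) = -4.843974.
Therefore gamma(1) = -4.8440 (to 4 decimal places).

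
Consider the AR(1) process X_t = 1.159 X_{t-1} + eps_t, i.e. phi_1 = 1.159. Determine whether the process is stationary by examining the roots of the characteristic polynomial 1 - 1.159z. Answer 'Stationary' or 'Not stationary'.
\text{Not stationary}

The AR(p) characteristic polynomial is P(z) = 1 - 1.159z.
Stationarity requires all roots to lie outside the unit circle, i.e. |z| > 1 for every root.
This is linear in z: 1 + (-1.159) z = 0  =>  z = -1/(-1.159) = 0.862813,  |z| = 0.862813.
Moduli of all roots: 0.8628.
All moduli strictly greater than 1? No.
Verdict: Not stationary.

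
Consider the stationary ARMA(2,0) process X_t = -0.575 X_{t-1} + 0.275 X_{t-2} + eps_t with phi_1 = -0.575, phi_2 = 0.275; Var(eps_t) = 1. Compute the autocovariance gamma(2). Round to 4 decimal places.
\gamma(2) = 2.1317

Multiply the model equation by X_{t-k} and take expectations. With theta_0 = psi_0 = 1 and psi_j the MA(infinity) weights, this gives
  gamma(k) - sum_i phi_i gamma(k-i) = c_k,
  c_k = sigma^2 * sum_{j=k..q} theta_j psi_{j-k}   (c_k = 0 for k > q),
using gamma(-m) = gamma(m).
Pure AR (q = 0): c_0 = sigma^2 = 1, c_k = 0 for k >= 1.
Equations for k = 0, 1, 2 (AR order 2, c_2 = 0):
  (E0) gamma(0) = phi_1 gamma(1) + phi_2 gamma(2) + c_0
  (E1) gamma(1) = phi_1 gamma(0) + phi_2 gamma(1) + c_1
  (E2) gamma(2) = phi_1 gamma(1) + phi_2 gamma(0)
From (E1): gamma(1) = A gamma(0) + B with
  A = phi_1 / (1 - phi_2) = -0.575 / 0.725 = -0.793103,   B = c_1 / (1 - phi_2) = 0 / 0.725 = 0.
Insert (E2) into (E0): gamma(0) (1 - phi_2^2) = phi_1 (1 + phi_2) gamma(1) + c_0.
  phi_1 (1 + phi_2) = (-0.575)(1.275) = -0.733125,   1 - phi_2^2 = 0.924375.
Replace gamma(1) by A gamma(0) + B and collect gamma(0):
  gamma(0) [0.924375 - (-0.733125)(-0.793103)] = c_0 = 1
  gamma(0) * 0.342931 = 1
  gamma(0) = 1 / 0.342931 = 2.916038.
  gamma(1) = A gamma(0) = (-0.793103)(2.916038) = -2.31272.
  gamma(2) = phi_1 gamma(1) + phi_2 gamma(0) = (-0.575)(-2.31272) + (0.275)(2.916038) = 2.131724.
Therefore gamma(2) = 2.1317 (to 4 decimal places).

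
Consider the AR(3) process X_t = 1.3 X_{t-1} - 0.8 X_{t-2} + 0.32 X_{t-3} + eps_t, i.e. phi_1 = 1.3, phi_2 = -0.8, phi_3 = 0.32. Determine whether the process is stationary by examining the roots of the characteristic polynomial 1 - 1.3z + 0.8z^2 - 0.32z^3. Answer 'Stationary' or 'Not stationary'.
\text{Stationary}

The AR(p) characteristic polynomial is P(z) = 1 - 1.3z + 0.8z^2 - 0.32z^3.
Stationarity requires all roots to lie outside the unit circle, i.e. |z| > 1 for every root.
Degree 3: look for a simple real root z0 first, then factor out (1 - z/z0) and solve the remaining quadratic.
Testing z0 = 1.25: P(1.25) = 1 + (-1.3)(1.25) + (0.8)(1.25)^2 + (-0.32)(1.25)^3
  = 1 + (-1.625) + (1.25) + (-0.625) = 0.  So z_0 = 1.25 is a root, |z_0| = 1.25.
Divide out the factor (1 - 0.8 z) = (1 - z/z0) (since 1/z0 = 0.8):
  P(z) = (1 - 0.8 z)(1 + (-0.5) z + (0.4) z^2)
  [check: z-coef -0.5 - (0.8) = -1.3; z^2-coef 0.4 - (0.8)(-0.5) = 0.8; z^3-coef -(0.8)(0.4) = -0.32.]
Remaining roots from the quadratic factor 1 + (-0.5) z + (0.4) z^2:
  Set 1 + (-0.5) z + (0.4) z^2 = 0, i.e. a z^2 + b z + c = 0 with a = 0.4, b = -0.5, c = 1.
  Discriminant D = b^2 - 4ac = (-0.5)^2 - 4*(0.4)*1 = 0.25 - (1.6) = -1.35.
  D < 0, so the roots are the complex-conjugate pair z = (-b +/- i sqrt(-D)) / (2a) = 0.625 +/- 1.4524i.
  For a conjugate pair |z|^2 = z * conj(z) = (product of roots) = c/a = 1/(0.4) = 2.5, so |z| = sqrt(2.5) = 1.5811 for both roots.
Moduli of all roots: 1.2500, 1.5811, 1.5811.
All moduli strictly greater than 1? Yes.
Verdict: Stationary.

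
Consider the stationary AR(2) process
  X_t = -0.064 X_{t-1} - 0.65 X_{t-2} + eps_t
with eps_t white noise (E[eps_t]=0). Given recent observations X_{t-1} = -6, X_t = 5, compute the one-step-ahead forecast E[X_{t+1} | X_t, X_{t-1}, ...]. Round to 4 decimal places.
E[X_{t+1} \mid \mathcal F_t] = 3.5800

For an AR(p) model X_t = c + sum_i phi_i X_{t-i} + eps_t, the
one-step-ahead conditional mean is
  E[X_{t+1} | X_t, ...] = c + sum_i phi_i X_{t+1-i}.
Substitute known values:
  E[X_{t+1} | ...] = (-0.064) * (5) + (-0.65) * (-6)
                   = 3.5800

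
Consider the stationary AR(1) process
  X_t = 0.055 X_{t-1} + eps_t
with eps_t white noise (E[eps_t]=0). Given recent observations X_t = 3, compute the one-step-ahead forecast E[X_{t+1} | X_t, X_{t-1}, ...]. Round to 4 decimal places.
E[X_{t+1} \mid \mathcal F_t] = 0.1650

For an AR(p) model X_t = c + sum_i phi_i X_{t-i} + eps_t, the
one-step-ahead conditional mean is
  E[X_{t+1} | X_t, ...] = c + sum_i phi_i X_{t+1-i}.
Substitute known values:
  E[X_{t+1} | ...] = (0.055) * (3)
                   = 0.1650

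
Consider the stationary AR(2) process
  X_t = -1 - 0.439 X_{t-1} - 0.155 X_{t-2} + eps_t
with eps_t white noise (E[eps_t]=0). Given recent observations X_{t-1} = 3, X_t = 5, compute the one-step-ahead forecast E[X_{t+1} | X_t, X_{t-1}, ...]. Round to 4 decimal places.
E[X_{t+1} \mid \mathcal F_t] = -3.6600

For an AR(p) model X_t = c + sum_i phi_i X_{t-i} + eps_t, the
one-step-ahead conditional mean is
  E[X_{t+1} | X_t, ...] = c + sum_i phi_i X_{t+1-i}.
Substitute known values:
  E[X_{t+1} | ...] = -1 + (-0.439) * (5) + (-0.155) * (3)
                   = -3.6600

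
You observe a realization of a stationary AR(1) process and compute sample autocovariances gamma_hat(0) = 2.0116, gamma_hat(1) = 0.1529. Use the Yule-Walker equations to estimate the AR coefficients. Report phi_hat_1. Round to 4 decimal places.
\hat\phi_{1} = 0.0760

The Yule-Walker equations for an AR(p) process read, in matrix form,
  Gamma_p phi = r_p,   with   (Gamma_p)_{ij} = gamma(|i - j|),
                       (r_p)_i = gamma(i),   i,j = 1..p.
Substitute the sample gammas (Toeplitz matrix and right-hand side of size 1):
  Gamma_p = [[2.0116]]
  r_p     = [0.1529]
With p = 1 this is the single equation gamma(0) phi_1 = gamma(1):
  phi_hat_1 = gamma(1) / gamma(0) = 0.1529 / 2.0116 = 0.0760.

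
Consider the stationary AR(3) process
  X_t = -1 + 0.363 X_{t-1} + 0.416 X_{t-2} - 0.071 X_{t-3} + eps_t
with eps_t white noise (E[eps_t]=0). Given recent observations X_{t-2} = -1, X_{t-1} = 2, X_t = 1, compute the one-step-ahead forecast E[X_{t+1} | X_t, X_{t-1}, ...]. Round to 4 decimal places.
E[X_{t+1} \mid \mathcal F_t] = 0.2660

For an AR(p) model X_t = c + sum_i phi_i X_{t-i} + eps_t, the
one-step-ahead conditional mean is
  E[X_{t+1} | X_t, ...] = c + sum_i phi_i X_{t+1-i}.
Substitute known values:
  E[X_{t+1} | ...] = -1 + (0.363) * (1) + (0.416) * (2) + (-0.071) * (-1)
                   = 0.2660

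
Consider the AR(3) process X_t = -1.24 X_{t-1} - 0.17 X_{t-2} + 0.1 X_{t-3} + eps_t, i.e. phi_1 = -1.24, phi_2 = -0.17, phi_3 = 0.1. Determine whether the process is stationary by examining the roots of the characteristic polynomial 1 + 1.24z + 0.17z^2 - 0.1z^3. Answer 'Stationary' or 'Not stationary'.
\text{Stationary}

The AR(p) characteristic polynomial is P(z) = 1 + 1.24z + 0.17z^2 - 0.1z^3.
Stationarity requires all roots to lie outside the unit circle, i.e. |z| > 1 for every root.
Degree 3: look for a simple real root z0 first, then factor out (1 - z/z0) and solve the remaining quadratic.
Testing z0 = -2: P(-2) = 1 + (1.24)(-2) + (0.17)(-2)^2 + (-0.1)(-2)^3
  = 1 + (-2.48) + (0.68) + (0.8) = 0.  So z_0 = -2 is a root, |z_0| = 2.
Divide out the factor (1 + 0.5 z) = (1 - z/z0) (since 1/z0 = -0.5):
  P(z) = (1 + 0.5 z)(1 + (0.74) z + (-0.2) z^2)
  [check: z-coef 0.74 - (-0.5) = 1.24; z^2-coef -0.2 - (-0.5)(0.74) = 0.17; z^3-coef -(-0.5)(-0.2) = -0.1.]
Remaining roots from the quadratic factor 1 + (0.74) z + (-0.2) z^2:
  Set 1 + (0.74) z + (-0.2) z^2 = 0, i.e. a z^2 + b z + c = 0 with a = -0.2, b = 0.74, c = 1.
  Discriminant D = b^2 - 4ac = (0.74)^2 - 4*(-0.2)*1 = 0.5476 - (-0.8) = 1.3476.
  D >= 0, so the roots are real: z = (-b +/- sqrt(D)) / (2a) = (-0.74 +/- 1.160862) / (-0.4).
    z_1 = (-0.74 + 1.160862) / (-0.4) = -1.0522,   |z_1| = 1.0522.
    z_2 = (-0.74 - 1.160862) / (-0.4) = 4.7522,   |z_2| = 4.7522.
Moduli of all roots: 2.0000, 1.0522, 4.7522.
All moduli strictly greater than 1? Yes.
Verdict: Stationary.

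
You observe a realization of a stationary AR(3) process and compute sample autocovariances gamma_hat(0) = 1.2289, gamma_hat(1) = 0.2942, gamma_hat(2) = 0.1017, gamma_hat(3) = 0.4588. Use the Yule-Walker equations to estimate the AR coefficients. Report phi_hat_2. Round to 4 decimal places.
\hat\phi_{2} = -0.0590

The Yule-Walker equations for an AR(p) process read, in matrix form,
  Gamma_p phi = r_p,   with   (Gamma_p)_{ij} = gamma(|i - j|),
                       (r_p)_i = gamma(i),   i,j = 1..p.
Substitute the sample gammas (Toeplitz matrix and right-hand side of size 3):
  Gamma_p = [[1.2289, 0.2942, 0.1017], [0.2942, 1.2289, 0.2942], [0.1017, 0.2942, 1.2289]]
  r_p     = [0.2942, 0.1017, 0.4588]
Written out (R1..R3):
  (R1) 1.2289 phi_1 + 0.2942 phi_2 + 0.1017 phi_3 = 0.2942
  (R2) 0.2942 phi_1 + 1.2289 phi_2 + 0.2942 phi_3 = 0.1017
  (R3) 0.1017 phi_1 + 0.2942 phi_2 + 1.2289 phi_3 = 0.4588
Gaussian elimination:
  R2 <- R2 - (0.2942/1.2289) R1 = R2 - (0.239401) R1:  1.158468 phi_2 + 0.269853 phi_3 = 0.031268
  R3 <- R3 - (0.1017/1.2289) R1 = R3 - (0.082757) R1:  0.269853 phi_2 + 1.220484 phi_3 = 0.434453
  R3 <- R3 - (0.269853/1.158468) R2 = R3 - (0.232939) R2:  1.157624 phi_3 = 0.427169
Back-substitution:
  phi_hat_3 = 0.427169 / 1.157624 = 0.369005
  phi_hat_2 = (0.031268 - (0.269853)(0.369005)) / 1.158468 = -0.058965
  phi_hat_1 = (0.2942 - (0.2942)(-0.058965) - (0.1017)(0.369005)) / 1.2289 = 0.22298
So phi_hat = [0.2230, -0.0590, 0.3690].
Therefore phi_hat_2 = -0.0590.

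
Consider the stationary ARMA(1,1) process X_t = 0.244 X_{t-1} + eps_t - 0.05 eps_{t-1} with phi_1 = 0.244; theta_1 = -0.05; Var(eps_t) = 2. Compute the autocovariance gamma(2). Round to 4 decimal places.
\gamma(2) = 0.0994

Multiply the model equation by X_{t-k} and take expectations. With theta_0 = psi_0 = 1 and psi_j the MA(infinity) weights, this gives
  gamma(k) - sum_i phi_i gamma(k-i) = c_k,
  c_k = sigma^2 * sum_{j=k..q} theta_j psi_{j-k}   (c_k = 0 for k > q),
using gamma(-m) = gamma(m).
psi-weights needed (psi_j = theta_j + sum_i phi_i psi_{j-i}):
  psi_1 = theta_1 + phi_1 = -0.05 + (0.244) = 0.194
Right-hand sides:
  c_0 = sigma^2 (1 + theta_1 psi_1) = 2 * (1 + (-0.05)(0.194)) = 2 * 0.9903 = 1.9806
  c_1 = sigma^2 theta_1 = 2 * (-0.05) = -0.1
  c_2 = 0
Equations for k = 0 and k = 1 (AR order 1):
  gamma(0) = phi_1 gamma(1) + c_0
  gamma(1) = phi_1 gamma(0) + c_1
Substituting the second into the first: gamma(0) (1 - phi_1^2) = c_0 + phi_1 c_1, so
  gamma(0) = (c_0 + phi_1 c_1) / (1 - phi_1^2) = (1.9806 + (0.244)(-0.1)) / (1 - (0.244)^2) = 1.9562 / 0.940464 = 2.080037.
  gamma(1) = phi_1 gamma(0) + c_1 = (0.244)(2.080037) + (-0.1) = 0.407529.
For k = 2 (> q): gamma(2) = phi_1 gamma(1) = (0.244)(0.407529) = 0.099437.
Therefore gamma(2) = 0.0994 (to 4 decimal places).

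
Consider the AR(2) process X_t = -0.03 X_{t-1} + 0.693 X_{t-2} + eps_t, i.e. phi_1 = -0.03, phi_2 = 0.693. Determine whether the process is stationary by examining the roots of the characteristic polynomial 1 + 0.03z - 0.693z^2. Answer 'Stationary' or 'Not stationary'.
\text{Stationary}

The AR(p) characteristic polynomial is P(z) = 1 + 0.03z - 0.693z^2.
Stationarity requires all roots to lie outside the unit circle, i.e. |z| > 1 for every root.
Set 1 + (0.03) z + (-0.693) z^2 = 0, i.e. a z^2 + b z + c = 0 with a = -0.693, b = 0.03, c = 1.
Discriminant D = b^2 - 4ac = (0.03)^2 - 4*(-0.693)*1 = 0.0009 - (-2.772) = 2.7729.
D >= 0, so the roots are real: z = (-b +/- sqrt(D)) / (2a) = (-0.03 +/- 1.665203) / (-1.386).
  z_1 = (-0.03 + 1.665203) / (-1.386) = -1.1798,   |z_1| = 1.1798.
  z_2 = (-0.03 - 1.665203) / (-1.386) = 1.2231,   |z_2| = 1.2231.
Moduli of all roots: 1.1798, 1.2231.
All moduli strictly greater than 1? Yes.
Verdict: Stationary.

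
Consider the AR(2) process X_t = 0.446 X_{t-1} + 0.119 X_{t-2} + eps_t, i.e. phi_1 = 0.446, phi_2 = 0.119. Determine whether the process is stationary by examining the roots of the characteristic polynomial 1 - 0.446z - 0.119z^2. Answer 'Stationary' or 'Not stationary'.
\text{Stationary}

The AR(p) characteristic polynomial is P(z) = 1 - 0.446z - 0.119z^2.
Stationarity requires all roots to lie outside the unit circle, i.e. |z| > 1 for every root.
Set 1 + (-0.446) z + (-0.119) z^2 = 0, i.e. a z^2 + b z + c = 0 with a = -0.119, b = -0.446, c = 1.
Discriminant D = b^2 - 4ac = (-0.446)^2 - 4*(-0.119)*1 = 0.198916 - (-0.476) = 0.674916.
D >= 0, so the roots are real: z = (-b +/- sqrt(D)) / (2a) = (0.446 +/- 0.821533) / (-0.238).
  z_1 = (0.446 + 0.821533) / (-0.238) = -5.3258,   |z_1| = 5.3258.
  z_2 = (0.446 - 0.821533) / (-0.238) = 1.5779,   |z_2| = 1.5779.
Moduli of all roots: 5.3258, 1.5779.
All moduli strictly greater than 1? Yes.
Verdict: Stationary.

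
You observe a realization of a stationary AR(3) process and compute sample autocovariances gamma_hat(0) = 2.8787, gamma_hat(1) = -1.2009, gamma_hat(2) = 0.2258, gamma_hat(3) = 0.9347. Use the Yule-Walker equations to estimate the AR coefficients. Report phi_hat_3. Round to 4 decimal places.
\hat\phi_{3} = 0.3840

The Yule-Walker equations for an AR(p) process read, in matrix form,
  Gamma_p phi = r_p,   with   (Gamma_p)_{ij} = gamma(|i - j|),
                       (r_p)_i = gamma(i),   i,j = 1..p.
Substitute the sample gammas (Toeplitz matrix and right-hand side of size 3):
  Gamma_p = [[2.8787, -1.2009, 0.2258], [-1.2009, 2.8787, -1.2009], [0.2258, -1.2009, 2.8787]]
  r_p     = [-1.2009, 0.2258, 0.9347]
Written out (R1..R3):
  (R1) 2.8787 phi_1 - 1.2009 phi_2 + 0.2258 phi_3 = -1.2009
  (R2) -1.2009 phi_1 + 2.8787 phi_2 - 1.2009 phi_3 = 0.2258
  (R3) 0.2258 phi_1 - 1.2009 phi_2 + 2.8787 phi_3 = 0.9347
Gaussian elimination:
  R2 <- R2 - (-1.2009/2.8787) R1 = R2 - (-0.417167) R1:  2.377724 phi_2 - 1.106704 phi_3 = -0.275176
  R3 <- R3 - (0.2258/2.8787) R1 = R3 - (0.078438) R1:  -1.106704 phi_2 + 2.860989 phi_3 = 1.028896
  R3 <- R3 - (-1.106704/2.377724) R2 = R3 - (-0.465447) R2:  2.345877 phi_3 = 0.900816
Back-substitution:
  phi_hat_3 = 0.900816 / 2.345877 = 0.384
  phi_hat_2 = (-0.275176 - (-1.106704)(0.384)) / 2.377724 = 0.063
  phi_hat_1 = (-1.2009 - (-1.2009)(0.063) - (0.2258)(0.384)) / 2.8787 = -0.421006
So phi_hat = [-0.4210, 0.0630, 0.3840].
Therefore phi_hat_3 = 0.3840.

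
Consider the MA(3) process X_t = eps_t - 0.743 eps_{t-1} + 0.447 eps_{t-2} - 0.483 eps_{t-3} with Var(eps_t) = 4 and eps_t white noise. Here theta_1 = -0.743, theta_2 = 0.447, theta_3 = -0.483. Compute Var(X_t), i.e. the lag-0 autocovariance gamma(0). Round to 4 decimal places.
\gamma(0) = 7.9406

For an MA(q) process X_t = eps_t + sum_i theta_i eps_{t-i} with
Var(eps_t) = sigma^2, the variance is
  gamma(0) = sigma^2 * (1 + sum_i theta_i^2).
  sum_i theta_i^2 = (-0.743)^2 + (0.447)^2 + (-0.483)^2 = 0.552049 + 0.199809 + 0.233289 = 0.985147.
  gamma(0) = 4 * (1 + 0.985147) = 4 * 1.985147 = 7.940588, which rounds to 7.9406.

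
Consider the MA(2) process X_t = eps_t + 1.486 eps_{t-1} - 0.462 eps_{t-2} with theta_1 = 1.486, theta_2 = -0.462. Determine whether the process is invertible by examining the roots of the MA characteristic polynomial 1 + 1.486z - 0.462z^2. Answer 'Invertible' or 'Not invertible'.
\text{Not invertible}

The MA(q) characteristic polynomial is P(z) = 1 + 1.486z - 0.462z^2.
Invertibility requires all roots to lie outside the unit circle, i.e. |z| > 1 for every root.
Set 1 + (1.486) z + (-0.462) z^2 = 0, i.e. a z^2 + b z + c = 0 with a = -0.462, b = 1.486, c = 1.
Discriminant D = b^2 - 4ac = (1.486)^2 - 4*(-0.462)*1 = 2.208196 - (-1.848) = 4.056196.
D >= 0, so the roots are real: z = (-b +/- sqrt(D)) / (2a) = (-1.486 +/- 2.014) / (-0.924).
  z_1 = (-1.486 + 2.014) / (-0.924) = -0.5714,   |z_1| = 0.5714.
  z_2 = (-1.486 - 2.014) / (-0.924) = 3.7879,   |z_2| = 3.7879.
Moduli of all roots: 0.5714, 3.7879.
All moduli strictly greater than 1? No.
Verdict: Not invertible.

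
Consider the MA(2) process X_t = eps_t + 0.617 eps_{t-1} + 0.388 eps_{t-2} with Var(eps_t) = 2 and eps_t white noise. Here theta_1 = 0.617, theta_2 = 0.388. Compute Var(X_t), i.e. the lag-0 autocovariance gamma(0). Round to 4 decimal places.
\gamma(0) = 3.0625

For an MA(q) process X_t = eps_t + sum_i theta_i eps_{t-i} with
Var(eps_t) = sigma^2, the variance is
  gamma(0) = sigma^2 * (1 + sum_i theta_i^2).
  sum_i theta_i^2 = (0.617)^2 + (0.388)^2 = 0.380689 + 0.150544 = 0.531233.
  gamma(0) = 2 * (1 + 0.531233) = 2 * 1.531233 = 3.062466, which rounds to 3.0625.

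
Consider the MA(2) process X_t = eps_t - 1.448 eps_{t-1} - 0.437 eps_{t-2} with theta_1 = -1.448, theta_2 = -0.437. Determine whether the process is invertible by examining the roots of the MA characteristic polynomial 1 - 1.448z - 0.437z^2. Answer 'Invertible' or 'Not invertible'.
\text{Not invertible}

The MA(q) characteristic polynomial is P(z) = 1 - 1.448z - 0.437z^2.
Invertibility requires all roots to lie outside the unit circle, i.e. |z| > 1 for every root.
Set 1 + (-1.448) z + (-0.437) z^2 = 0, i.e. a z^2 + b z + c = 0 with a = -0.437, b = -1.448, c = 1.
Discriminant D = b^2 - 4ac = (-1.448)^2 - 4*(-0.437)*1 = 2.096704 - (-1.748) = 3.844704.
D >= 0, so the roots are real: z = (-b +/- sqrt(D)) / (2a) = (1.448 +/- 1.960792) / (-0.874).
  z_1 = (1.448 + 1.960792) / (-0.874) = -3.9002,   |z_1| = 3.9002.
  z_2 = (1.448 - 1.960792) / (-0.874) = 0.5867,   |z_2| = 0.5867.
Moduli of all roots: 3.9002, 0.5867.
All moduli strictly greater than 1? No.
Verdict: Not invertible.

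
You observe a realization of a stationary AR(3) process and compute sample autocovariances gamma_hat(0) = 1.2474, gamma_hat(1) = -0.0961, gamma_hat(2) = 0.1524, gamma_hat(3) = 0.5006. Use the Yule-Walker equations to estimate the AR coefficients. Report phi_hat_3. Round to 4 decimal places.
\hat\phi_{3} = 0.4270

The Yule-Walker equations for an AR(p) process read, in matrix form,
  Gamma_p phi = r_p,   with   (Gamma_p)_{ij} = gamma(|i - j|),
                       (r_p)_i = gamma(i),   i,j = 1..p.
Substitute the sample gammas (Toeplitz matrix and right-hand side of size 3):
  Gamma_p = [[1.2474, -0.0961, 0.1524], [-0.0961, 1.2474, -0.0961], [0.1524, -0.0961, 1.2474]]
  r_p     = [-0.0961, 0.1524, 0.5006]
Written out (R1..R3):
  (R1) 1.2474 phi_1 - 0.0961 phi_2 + 0.1524 phi_3 = -0.0961
  (R2) -0.0961 phi_1 + 1.2474 phi_2 - 0.0961 phi_3 = 0.1524
  (R3) 0.1524 phi_1 - 0.0961 phi_2 + 1.2474 phi_3 = 0.5006
Gaussian elimination:
  R2 <- R2 - (-0.0961/1.2474) R1 = R2 - (-0.07704) R1:  1.239996 phi_2 - 0.084359 phi_3 = 0.144996
  R3 <- R3 - (0.1524/1.2474) R1 = R3 - (0.122174) R1:  -0.084359 phi_2 + 1.228781 phi_3 = 0.512341
  R3 <- R3 - (-0.084359/1.239996) R2 = R3 - (-0.068032) R2:  1.223042 phi_3 = 0.522205
Back-substitution:
  phi_hat_3 = 0.522205 / 1.223042 = 0.426973
  phi_hat_2 = (0.144996 - (-0.084359)(0.426973)) / 1.239996 = 0.145981
  phi_hat_1 = (-0.0961 - (-0.0961)(0.145981) - (0.1524)(0.426973)) / 1.2474 = -0.117959
So phi_hat = [-0.1180, 0.1460, 0.4270].
Therefore phi_hat_3 = 0.4270.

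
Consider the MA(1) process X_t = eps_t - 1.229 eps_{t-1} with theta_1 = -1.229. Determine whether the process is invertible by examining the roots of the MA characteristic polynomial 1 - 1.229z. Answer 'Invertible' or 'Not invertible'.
\text{Not invertible}

The MA(q) characteristic polynomial is P(z) = 1 - 1.229z.
Invertibility requires all roots to lie outside the unit circle, i.e. |z| > 1 for every root.
This is linear in z: 1 + (-1.229) z = 0  =>  z = -1/(-1.229) = 0.81367,  |z| = 0.81367.
Moduli of all roots: 0.8137.
All moduli strictly greater than 1? No.
Verdict: Not invertible.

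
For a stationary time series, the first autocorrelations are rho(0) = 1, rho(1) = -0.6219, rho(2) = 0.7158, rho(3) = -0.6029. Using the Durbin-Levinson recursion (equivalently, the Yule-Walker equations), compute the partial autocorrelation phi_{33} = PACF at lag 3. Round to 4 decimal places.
\phi_{33} = -0.1441

The PACF at lag k is phi_{kk}, the last component of the solution
to the Yule-Walker system G_k phi = r_k where
  (G_k)_{ij} = rho(|i - j|), (r_k)_i = rho(i), i,j = 1..k.
Equivalently, Durbin-Levinson gives phi_{kk} iteratively:
  phi_{11} = rho(1)
  phi_{kk} = [rho(k) - sum_{j=1..k-1} phi_{k-1,j} rho(k-j)]
            / [1 - sum_{j=1..k-1} phi_{k-1,j} rho(j)],
  phi_{k,j} = phi_{k-1,j} - phi_{kk} phi_{k-1,k-j},  j = 1..k-1.
Step k = 1:
  phi_11 = rho(1) = -0.6219.
Step k = 2:
  phi_22 = [rho(2) - phi_11 rho(1)] / [1 - phi_11 rho(1)] = [0.7158 - (-0.6219)(-0.6219)] / [1 - (-0.6219)(-0.6219)]
         = 0.32904039 / 0.61324039 = 0.53656.
  Update: phi_21 = phi_11 - phi_22 phi_11 = -0.6219 - (0.53656)(-0.6219) = -0.288213.
Step k = 3:
  phi_33 = [rho(3) - phi_21 rho(2) - phi_22 rho(1)] / [1 - phi_21 rho(1) - phi_22 rho(2)]
    numerator   = -0.6029 - (-0.288213)(0.7158) - (0.53656)(-0.6219) = -0.06291019
    denominator = 1 - (-0.288213)(-0.6219) - (0.53656)(0.7158) = 0.43669041
  phi_33 = -0.06291019 / 0.43669041 = -0.1441.
Therefore phi_{33} = -0.1441.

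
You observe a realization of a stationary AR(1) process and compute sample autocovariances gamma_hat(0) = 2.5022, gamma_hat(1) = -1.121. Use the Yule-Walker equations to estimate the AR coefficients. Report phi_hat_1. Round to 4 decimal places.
\hat\phi_{1} = -0.4480

The Yule-Walker equations for an AR(p) process read, in matrix form,
  Gamma_p phi = r_p,   with   (Gamma_p)_{ij} = gamma(|i - j|),
                       (r_p)_i = gamma(i),   i,j = 1..p.
Substitute the sample gammas (Toeplitz matrix and right-hand side of size 1):
  Gamma_p = [[2.5022]]
  r_p     = [-1.121]
With p = 1 this is the single equation gamma(0) phi_1 = gamma(1):
  phi_hat_1 = gamma(1) / gamma(0) = -1.121 / 2.5022 = -0.4480.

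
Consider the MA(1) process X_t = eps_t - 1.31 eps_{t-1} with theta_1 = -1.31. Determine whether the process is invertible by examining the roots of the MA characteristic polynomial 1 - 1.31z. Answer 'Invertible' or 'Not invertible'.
\text{Not invertible}

The MA(q) characteristic polynomial is P(z) = 1 - 1.31z.
Invertibility requires all roots to lie outside the unit circle, i.e. |z| > 1 for every root.
This is linear in z: 1 + (-1.31) z = 0  =>  z = -1/(-1.31) = 0.763359,  |z| = 0.763359.
Moduli of all roots: 0.7634.
All moduli strictly greater than 1? No.
Verdict: Not invertible.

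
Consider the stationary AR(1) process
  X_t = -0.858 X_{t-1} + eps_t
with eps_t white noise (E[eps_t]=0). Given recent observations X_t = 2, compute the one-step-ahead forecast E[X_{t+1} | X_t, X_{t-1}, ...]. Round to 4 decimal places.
E[X_{t+1} \mid \mathcal F_t] = -1.7160

For an AR(p) model X_t = c + sum_i phi_i X_{t-i} + eps_t, the
one-step-ahead conditional mean is
  E[X_{t+1} | X_t, ...] = c + sum_i phi_i X_{t+1-i}.
Substitute known values:
  E[X_{t+1} | ...] = (-0.858) * (2)
                   = -1.7160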